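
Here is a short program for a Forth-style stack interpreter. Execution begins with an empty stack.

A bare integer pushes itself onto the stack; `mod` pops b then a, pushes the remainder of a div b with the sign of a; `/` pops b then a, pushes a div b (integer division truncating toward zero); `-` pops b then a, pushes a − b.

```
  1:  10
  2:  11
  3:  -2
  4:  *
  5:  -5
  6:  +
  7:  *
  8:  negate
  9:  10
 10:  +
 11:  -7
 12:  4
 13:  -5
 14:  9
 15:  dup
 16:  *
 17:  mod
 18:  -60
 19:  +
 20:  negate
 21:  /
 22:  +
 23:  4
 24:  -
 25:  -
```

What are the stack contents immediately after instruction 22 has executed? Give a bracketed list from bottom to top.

10     → [10]
11     → [10, 11]
-2     → [10, 11, -2]
*      → [10, -22]
-5     → [10, -22, -5]
+      → [10, -27]
*      → [-270]
negate → [270]
10     → [270, 10]
+      → [280]
-7     → [280, -7]
4      → [280, -7, 4]
-5     → [280, -7, 4, -5]
9      → [280, -7, 4, -5, 9]
dup    → [280, -7, 4, -5, 9, 9]
*      → [280, -7, 4, -5, 81]
mod    → [280, -7, 4, -5]
-60    → [280, -7, 4, -5, -60]
+      → [280, -7, 4, -65]
negate → [280, -7, 4, 65]
/      → [280, -7, 0]
+      → [280, -7]

[280, -7]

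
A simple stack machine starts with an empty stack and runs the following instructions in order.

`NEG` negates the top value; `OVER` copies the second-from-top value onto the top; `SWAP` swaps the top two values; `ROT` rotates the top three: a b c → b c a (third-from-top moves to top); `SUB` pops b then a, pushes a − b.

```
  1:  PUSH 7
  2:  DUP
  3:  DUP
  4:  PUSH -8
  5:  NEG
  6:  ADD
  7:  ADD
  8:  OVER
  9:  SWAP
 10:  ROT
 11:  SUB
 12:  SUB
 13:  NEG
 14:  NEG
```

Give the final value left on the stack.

PUSH 7  -> [7]
DUP     -> [7, 7]
DUP     -> [7, 7, 7]
PUSH -8 -> [7, 7, 7, -8]
NEG     -> [7, 7, 7, 8]
ADD     -> [7, 7, 15]
ADD     -> [7, 22]
OVER    -> [7, 22, 7]
SWAP    -> [7, 7, 22]
ROT     -> [7, 22, 7]
SUB     -> [7, 15]
SUB     -> [-8]
NEG     -> [8]
NEG     -> [-8]

-8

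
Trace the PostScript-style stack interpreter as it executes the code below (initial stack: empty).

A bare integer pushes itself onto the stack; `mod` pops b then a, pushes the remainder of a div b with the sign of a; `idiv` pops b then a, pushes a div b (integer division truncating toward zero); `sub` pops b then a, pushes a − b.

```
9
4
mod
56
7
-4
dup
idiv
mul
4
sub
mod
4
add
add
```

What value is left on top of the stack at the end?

7

9    -> 9
4    -> 9 4
mod  -> 1
56   -> 1 56
7    -> 1 56 7
-4   -> 1 56 7 -4
dup  -> 1 56 7 -4 -4
idiv -> 1 56 7 1
mul  -> 1 56 7
4    -> 1 56 7 4
sub  -> 1 56 3
mod  -> 1 2
4    -> 1 2 4
add  -> 1 6
add  -> 7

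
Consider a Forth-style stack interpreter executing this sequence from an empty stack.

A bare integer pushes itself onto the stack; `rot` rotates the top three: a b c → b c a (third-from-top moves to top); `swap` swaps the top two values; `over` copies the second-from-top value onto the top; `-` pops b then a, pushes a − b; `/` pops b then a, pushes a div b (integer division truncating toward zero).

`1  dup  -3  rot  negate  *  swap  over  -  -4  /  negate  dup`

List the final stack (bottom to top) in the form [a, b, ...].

[3, 0, 0]

1      -> 1
dup    -> 1 1
-3     -> 1 1 -3
rot    -> 1 -3 1
negate -> 1 -3 -1
*      -> 1 3
swap   -> 3 1
over   -> 3 1 3
-      -> 3 -2
-4     -> 3 -2 -4
/      -> 3 0
negate -> 3 0
dup    -> 3 0 0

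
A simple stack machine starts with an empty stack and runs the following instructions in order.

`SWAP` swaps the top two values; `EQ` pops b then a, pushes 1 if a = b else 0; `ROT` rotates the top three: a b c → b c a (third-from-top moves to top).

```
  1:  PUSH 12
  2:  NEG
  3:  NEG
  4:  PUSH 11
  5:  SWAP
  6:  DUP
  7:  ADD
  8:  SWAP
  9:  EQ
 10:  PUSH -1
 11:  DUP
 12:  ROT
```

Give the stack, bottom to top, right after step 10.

[0, -1]

PUSH 12  [12]
NEG      [-12]
NEG      [12]
PUSH 11  [12, 11]
SWAP     [11, 12]
DUP      [11, 12, 12]
ADD      [11, 24]
SWAP     [24, 11]
EQ       [0]
PUSH -1  [0, -1]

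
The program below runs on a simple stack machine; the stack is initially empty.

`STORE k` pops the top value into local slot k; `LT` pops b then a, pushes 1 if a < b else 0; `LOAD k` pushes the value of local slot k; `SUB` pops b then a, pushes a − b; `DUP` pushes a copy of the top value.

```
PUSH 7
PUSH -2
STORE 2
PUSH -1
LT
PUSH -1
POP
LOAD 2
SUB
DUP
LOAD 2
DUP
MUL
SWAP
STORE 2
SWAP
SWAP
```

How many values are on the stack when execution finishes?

2

PUSH 7   7
PUSH -2  7 -2
STORE 2  7
PUSH -1  7 -1
LT       0
PUSH -1  0 -1
POP      0
LOAD 2   0 -2
SUB      2
DUP      2 2
LOAD 2   2 2 -2
DUP      2 2 -2 -2
MUL      2 2 4
SWAP     2 4 2
STORE 2  2 4
SWAP     4 2
SWAP     2 4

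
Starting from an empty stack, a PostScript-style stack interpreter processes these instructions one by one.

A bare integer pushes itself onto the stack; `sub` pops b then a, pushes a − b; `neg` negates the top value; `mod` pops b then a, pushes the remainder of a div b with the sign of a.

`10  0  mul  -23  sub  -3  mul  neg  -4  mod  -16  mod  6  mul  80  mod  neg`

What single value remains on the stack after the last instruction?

10  → 10
0   → 10 0
mul → 0
-23 → 0 -23
sub → 23
-3  → 23 -3
mul → -69
neg → 69
-4  → 69 -4
mod → 1
-16 → 1 -16
mod → 1
6   → 1 6
mul → 6
80  → 6 80
mod → 6
neg → -6

-6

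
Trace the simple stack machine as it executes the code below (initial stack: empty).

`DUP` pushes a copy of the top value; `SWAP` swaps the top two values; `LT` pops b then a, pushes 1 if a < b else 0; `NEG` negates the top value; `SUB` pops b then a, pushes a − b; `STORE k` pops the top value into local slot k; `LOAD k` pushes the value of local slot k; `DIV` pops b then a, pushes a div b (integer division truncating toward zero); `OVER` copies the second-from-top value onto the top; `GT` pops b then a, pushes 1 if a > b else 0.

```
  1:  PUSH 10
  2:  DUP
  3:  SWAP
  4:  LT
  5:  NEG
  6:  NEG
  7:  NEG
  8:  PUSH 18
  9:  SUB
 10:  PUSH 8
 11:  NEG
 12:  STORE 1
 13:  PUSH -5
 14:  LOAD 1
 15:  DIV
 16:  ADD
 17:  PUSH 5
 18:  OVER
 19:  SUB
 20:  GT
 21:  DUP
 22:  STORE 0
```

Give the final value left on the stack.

PUSH 10 -> [10]
DUP     -> [10, 10]
SWAP    -> [10, 10]
LT      -> [0]
NEG     -> [0]
NEG     -> [0]
NEG     -> [0]
PUSH 18 -> [0, 18]
SUB     -> [-18]
PUSH 8  -> [-18, 8]
NEG     -> [-18, -8]
STORE 1 -> [-18]
PUSH -5 -> [-18, -5]
LOAD 1  -> [-18, -5, -8]
DIV     -> [-18, 0]
ADD     -> [-18]
PUSH 5  -> [-18, 5]
OVER    -> [-18, 5, -18]
SUB     -> [-18, 23]
GT      -> [0]
DUP     -> [0, 0]
STORE 0 -> [0]

0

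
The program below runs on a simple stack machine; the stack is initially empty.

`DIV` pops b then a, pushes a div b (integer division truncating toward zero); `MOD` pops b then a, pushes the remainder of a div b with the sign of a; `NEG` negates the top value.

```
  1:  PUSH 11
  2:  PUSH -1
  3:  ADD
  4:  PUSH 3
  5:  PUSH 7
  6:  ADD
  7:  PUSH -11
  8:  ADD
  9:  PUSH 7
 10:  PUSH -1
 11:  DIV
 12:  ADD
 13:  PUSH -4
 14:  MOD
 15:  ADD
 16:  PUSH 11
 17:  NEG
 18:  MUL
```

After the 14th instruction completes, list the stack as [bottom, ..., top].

PUSH 11  : 11
PUSH -1  : 11 -1
ADD      : 10
PUSH 3   : 10 3
PUSH 7   : 10 3 7
ADD      : 10 10
PUSH -11 : 10 10 -11
ADD      : 10 -1
PUSH 7   : 10 -1 7
PUSH -1  : 10 -1 7 -1
DIV      : 10 -1 -7
ADD      : 10 -8
PUSH -4  : 10 -8 -4
MOD      : 10 0

[10, 0]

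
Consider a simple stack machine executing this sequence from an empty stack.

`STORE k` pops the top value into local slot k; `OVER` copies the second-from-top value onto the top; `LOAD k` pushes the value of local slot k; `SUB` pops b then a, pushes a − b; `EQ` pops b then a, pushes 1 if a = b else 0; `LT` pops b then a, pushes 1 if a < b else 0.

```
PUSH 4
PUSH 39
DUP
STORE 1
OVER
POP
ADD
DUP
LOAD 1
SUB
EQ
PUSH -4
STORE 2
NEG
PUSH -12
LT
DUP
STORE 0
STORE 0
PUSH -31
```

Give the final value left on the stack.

PUSH 4   : [4]
PUSH 39  : [4, 39]
DUP      : [4, 39, 39]
STORE 1  : [4, 39]
OVER     : [4, 39, 4]
POP      : [4, 39]
ADD      : [43]
DUP      : [43, 43]
LOAD 1   : [43, 43, 39]
SUB      : [43, 4]
EQ       : [0]
PUSH -4  : [0, -4]
STORE 2  : [0]
NEG      : [0]
PUSH -12 : [0, -12]
LT       : [0]
DUP      : [0, 0]
STORE 0  : [0]
STORE 0  : []
PUSH -31 : [-31]

-31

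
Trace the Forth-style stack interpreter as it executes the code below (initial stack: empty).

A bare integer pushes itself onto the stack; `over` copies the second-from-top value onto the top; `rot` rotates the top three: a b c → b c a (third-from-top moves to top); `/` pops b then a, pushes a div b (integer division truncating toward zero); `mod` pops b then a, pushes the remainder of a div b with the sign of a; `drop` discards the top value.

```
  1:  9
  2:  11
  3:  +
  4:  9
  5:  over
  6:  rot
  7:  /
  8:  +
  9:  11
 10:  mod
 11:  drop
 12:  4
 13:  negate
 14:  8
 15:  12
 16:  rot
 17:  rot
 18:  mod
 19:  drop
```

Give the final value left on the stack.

12

9      → [9]
11     → [9, 11]
+      → [20]
9      → [20, 9]
over   → [20, 9, 20]
rot    → [9, 20, 20]
/      → [9, 1]
+      → [10]
11     → [10, 11]
mod    → [10]
drop   → []
4      → [4]
negate → [-4]
8      → [-4, 8]
12     → [-4, 8, 12]
rot    → [8, 12, -4]
rot    → [12, -4, 8]
mod    → [12, -4]
drop   → [12]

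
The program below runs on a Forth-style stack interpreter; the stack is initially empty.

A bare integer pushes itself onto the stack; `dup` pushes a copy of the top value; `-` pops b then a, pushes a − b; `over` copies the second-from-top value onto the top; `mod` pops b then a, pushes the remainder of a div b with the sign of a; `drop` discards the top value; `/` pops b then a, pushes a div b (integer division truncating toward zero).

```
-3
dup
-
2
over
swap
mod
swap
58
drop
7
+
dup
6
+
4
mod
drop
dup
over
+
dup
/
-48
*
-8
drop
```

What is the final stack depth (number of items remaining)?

-3   → [-3]
dup  → [-3, -3]
-    → [0]
2    → [0, 2]
over → [0, 2, 0]
swap → [0, 0, 2]
mod  → [0, 0]
swap → [0, 0]
58   → [0, 0, 58]
drop → [0, 0]
7    → [0, 0, 7]
+    → [0, 7]
dup  → [0, 7, 7]
6    → [0, 7, 7, 6]
+    → [0, 7, 13]
4    → [0, 7, 13, 4]
mod  → [0, 7, 1]
drop → [0, 7]
dup  → [0, 7, 7]
over → [0, 7, 7, 7]
+    → [0, 7, 14]
dup  → [0, 7, 14, 14]
/    → [0, 7, 1]
-48  → [0, 7, 1, -48]
*    → [0, 7, -48]
-8   → [0, 7, -48, -8]
drop → [0, 7, -48]

3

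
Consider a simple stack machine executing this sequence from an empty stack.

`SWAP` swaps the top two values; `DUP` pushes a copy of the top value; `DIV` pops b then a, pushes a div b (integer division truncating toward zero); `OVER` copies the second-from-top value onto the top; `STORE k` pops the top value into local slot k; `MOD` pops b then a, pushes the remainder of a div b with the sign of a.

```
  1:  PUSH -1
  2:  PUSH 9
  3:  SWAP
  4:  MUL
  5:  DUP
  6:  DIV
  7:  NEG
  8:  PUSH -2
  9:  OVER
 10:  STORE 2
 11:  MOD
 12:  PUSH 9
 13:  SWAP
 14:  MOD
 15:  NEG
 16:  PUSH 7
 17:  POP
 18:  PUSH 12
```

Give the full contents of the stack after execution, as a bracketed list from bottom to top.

PUSH -1 -> -1
PUSH 9  -> -1 9
SWAP    -> 9 -1
MUL     -> -9
DUP     -> -9 -9
DIV     -> 1
NEG     -> -1
PUSH -2 -> -1 -2
OVER    -> -1 -2 -1
STORE 2 -> -1 -2
MOD     -> -1
PUSH 9  -> -1 9
SWAP    -> 9 -1
MOD     -> 0
NEG     -> 0
PUSH 7  -> 0 7
POP     -> 0
PUSH 12 -> 0 12

[0, 12]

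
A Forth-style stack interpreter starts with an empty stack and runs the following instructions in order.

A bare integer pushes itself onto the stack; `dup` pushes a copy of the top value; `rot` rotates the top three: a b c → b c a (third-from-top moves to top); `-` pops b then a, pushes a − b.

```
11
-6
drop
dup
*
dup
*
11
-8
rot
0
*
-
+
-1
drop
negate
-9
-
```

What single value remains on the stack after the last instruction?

6

11     → [11]
-6     → [11, -6]
drop   → [11]
dup    → [11, 11]
*      → [121]
dup    → [121, 121]
*      → [14641]
11     → [14641, 11]
-8     → [14641, 11, -8]
rot    → [11, -8, 14641]
0      → [11, -8, 14641, 0]
*      → [11, -8, 0]
-      → [11, -8]
+      → [3]
-1     → [3, -1]
drop   → [3]
negate → [-3]
-9     → [-3, -9]
-      → [6]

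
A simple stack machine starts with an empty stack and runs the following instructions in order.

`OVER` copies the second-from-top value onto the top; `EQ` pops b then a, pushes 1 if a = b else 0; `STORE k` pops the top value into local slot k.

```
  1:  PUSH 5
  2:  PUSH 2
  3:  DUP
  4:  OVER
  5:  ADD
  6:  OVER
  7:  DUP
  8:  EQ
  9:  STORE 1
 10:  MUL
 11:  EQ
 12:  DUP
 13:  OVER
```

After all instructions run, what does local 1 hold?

1

PUSH 5  -> 5
PUSH 2  -> 5 2
DUP     -> 5 2 2
OVER    -> 5 2 2 2
ADD     -> 5 2 4
OVER    -> 5 2 4 2
DUP     -> 5 2 4 2 2
EQ      -> 5 2 4 1
STORE 1 -> 5 2 4
MUL     -> 5 8
EQ      -> 0
DUP     -> 0 0
OVER    -> 0 0 0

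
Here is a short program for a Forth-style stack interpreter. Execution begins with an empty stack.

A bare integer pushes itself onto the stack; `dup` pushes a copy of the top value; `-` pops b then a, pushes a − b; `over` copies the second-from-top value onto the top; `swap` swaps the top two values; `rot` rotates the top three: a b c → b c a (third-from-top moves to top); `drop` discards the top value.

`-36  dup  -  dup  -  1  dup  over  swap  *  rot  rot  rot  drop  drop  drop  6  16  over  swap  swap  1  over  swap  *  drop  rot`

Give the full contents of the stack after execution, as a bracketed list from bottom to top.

[16, 6, 6]

-36   -36
dup   -36 -36
-     0
dup   0 0
-     0
1     0 1
dup   0 1 1
over  0 1 1 1
swap  0 1 1 1
*     0 1 1
rot   1 1 0
rot   1 0 1
rot   0 1 1
drop  0 1
drop  0
drop  (empty)
6     6
16    6 16
over  6 16 6
swap  6 6 16
swap  6 16 6
1     6 16 6 1
over  6 16 6 1 6
swap  6 16 6 6 1
*     6 16 6 6
drop  6 16 6
rot   16 6 6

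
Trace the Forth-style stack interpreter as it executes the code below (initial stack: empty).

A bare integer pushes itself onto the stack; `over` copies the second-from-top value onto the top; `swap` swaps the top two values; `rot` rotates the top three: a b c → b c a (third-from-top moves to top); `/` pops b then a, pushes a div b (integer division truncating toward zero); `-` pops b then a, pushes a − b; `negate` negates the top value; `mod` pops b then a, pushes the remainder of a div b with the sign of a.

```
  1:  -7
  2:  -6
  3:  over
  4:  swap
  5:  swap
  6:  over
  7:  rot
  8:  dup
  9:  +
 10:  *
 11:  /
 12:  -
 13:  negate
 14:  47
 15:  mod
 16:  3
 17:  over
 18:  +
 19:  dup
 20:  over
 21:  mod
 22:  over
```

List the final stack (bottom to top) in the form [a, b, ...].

-7     -> -7
-6     -> -7 -6
over   -> -7 -6 -7
swap   -> -7 -7 -6
swap   -> -7 -6 -7
over   -> -7 -6 -7 -6
rot    -> -7 -7 -6 -6
dup    -> -7 -7 -6 -6 -6
+      -> -7 -7 -6 -12
*      -> -7 -7 72
/      -> -7 0
-      -> -7
negate -> 7
47     -> 7 47
mod    -> 7
3      -> 7 3
over   -> 7 3 7
+      -> 7 10
dup    -> 7 10 10
over   -> 7 10 10 10
mod    -> 7 10 0
over   -> 7 10 0 10

[7, 10, 0, 10]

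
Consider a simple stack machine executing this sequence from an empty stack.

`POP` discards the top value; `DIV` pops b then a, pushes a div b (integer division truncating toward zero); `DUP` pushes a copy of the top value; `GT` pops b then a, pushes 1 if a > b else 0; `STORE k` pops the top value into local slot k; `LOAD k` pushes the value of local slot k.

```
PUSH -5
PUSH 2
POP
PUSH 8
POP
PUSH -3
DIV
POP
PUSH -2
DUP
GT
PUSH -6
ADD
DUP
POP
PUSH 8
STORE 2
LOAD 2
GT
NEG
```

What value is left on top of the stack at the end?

0

PUSH -5  -5
PUSH 2   -5 2
POP      -5
PUSH 8   -5 8
POP      -5
PUSH -3  -5 -3
DIV      1
POP      (empty)
PUSH -2  -2
DUP      -2 -2
GT       0
PUSH -6  0 -6
ADD      -6
DUP      -6 -6
POP      -6
PUSH 8   -6 8
STORE 2  -6
LOAD 2   -6 8
GT       0
NEG      0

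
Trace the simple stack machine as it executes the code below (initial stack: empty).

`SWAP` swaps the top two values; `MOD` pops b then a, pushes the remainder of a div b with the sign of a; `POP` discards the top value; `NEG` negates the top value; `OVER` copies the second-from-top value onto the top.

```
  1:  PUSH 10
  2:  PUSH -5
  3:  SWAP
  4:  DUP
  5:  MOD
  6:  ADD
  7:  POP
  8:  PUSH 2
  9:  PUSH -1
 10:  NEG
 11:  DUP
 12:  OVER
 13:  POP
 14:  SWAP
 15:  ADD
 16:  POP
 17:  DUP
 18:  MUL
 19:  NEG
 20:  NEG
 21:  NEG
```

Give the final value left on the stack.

-4

PUSH 10 -> [10]
PUSH -5 -> [10, -5]
SWAP    -> [-5, 10]
DUP     -> [-5, 10, 10]
MOD     -> [-5, 0]
ADD     -> [-5]
POP     -> []
PUSH 2  -> [2]
PUSH -1 -> [2, -1]
NEG     -> [2, 1]
DUP     -> [2, 1, 1]
OVER    -> [2, 1, 1, 1]
POP     -> [2, 1, 1]
SWAP    -> [2, 1, 1]
ADD     -> [2, 2]
POP     -> [2]
DUP     -> [2, 2]
MUL     -> [4]
NEG     -> [-4]
NEG     -> [4]
NEG     -> [-4]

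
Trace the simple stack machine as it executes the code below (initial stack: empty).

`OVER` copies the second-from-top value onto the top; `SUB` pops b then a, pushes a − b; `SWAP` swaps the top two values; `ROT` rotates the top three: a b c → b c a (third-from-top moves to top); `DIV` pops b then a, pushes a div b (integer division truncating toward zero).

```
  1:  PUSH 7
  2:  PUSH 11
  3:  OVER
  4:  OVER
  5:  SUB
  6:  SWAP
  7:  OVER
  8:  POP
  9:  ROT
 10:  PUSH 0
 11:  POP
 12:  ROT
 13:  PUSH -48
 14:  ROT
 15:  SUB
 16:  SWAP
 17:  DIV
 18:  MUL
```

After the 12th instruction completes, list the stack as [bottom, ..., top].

PUSH 7  → [7]
PUSH 11 → [7, 11]
OVER    → [7, 11, 7]
OVER    → [7, 11, 7, 11]
SUB     → [7, 11, -4]
SWAP    → [7, -4, 11]
OVER    → [7, -4, 11, -4]
POP     → [7, -4, 11]
ROT     → [-4, 11, 7]
PUSH 0  → [-4, 11, 7, 0]
POP     → [-4, 11, 7]
ROT     → [11, 7, -4]

[11, 7, -4]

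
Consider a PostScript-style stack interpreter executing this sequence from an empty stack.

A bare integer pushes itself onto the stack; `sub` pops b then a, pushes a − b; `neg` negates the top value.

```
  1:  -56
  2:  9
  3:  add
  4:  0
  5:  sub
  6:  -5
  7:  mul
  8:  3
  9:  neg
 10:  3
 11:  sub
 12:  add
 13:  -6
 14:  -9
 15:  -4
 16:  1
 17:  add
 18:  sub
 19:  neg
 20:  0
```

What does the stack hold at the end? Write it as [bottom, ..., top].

-56  [-56]
9    [-56, 9]
add  [-47]
0    [-47, 0]
sub  [-47]
-5   [-47, -5]
mul  [235]
3    [235, 3]
neg  [235, -3]
3    [235, -3, 3]
sub  [235, -6]
add  [229]
-6   [229, -6]
-9   [229, -6, -9]
-4   [229, -6, -9, -4]
1    [229, -6, -9, -4, 1]
add  [229, -6, -9, -3]
sub  [229, -6, -6]
neg  [229, -6, 6]
0    [229, -6, 6, 0]

[229, -6, 6, 0]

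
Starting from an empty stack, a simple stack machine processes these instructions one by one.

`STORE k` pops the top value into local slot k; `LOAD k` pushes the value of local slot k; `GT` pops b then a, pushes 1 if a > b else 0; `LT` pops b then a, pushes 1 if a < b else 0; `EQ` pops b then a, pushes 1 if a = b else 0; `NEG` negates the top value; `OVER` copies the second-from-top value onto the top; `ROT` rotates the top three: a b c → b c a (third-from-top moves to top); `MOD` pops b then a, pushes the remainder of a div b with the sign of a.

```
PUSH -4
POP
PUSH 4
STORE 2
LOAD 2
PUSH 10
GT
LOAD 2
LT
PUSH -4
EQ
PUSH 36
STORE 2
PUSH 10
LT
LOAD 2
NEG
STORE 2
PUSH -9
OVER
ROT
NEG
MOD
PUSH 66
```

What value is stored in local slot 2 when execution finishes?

-36

PUSH -4 → -4
POP     → (empty)
PUSH 4  → 4
STORE 2 → (empty)
LOAD 2  → 4
PUSH 10 → 4 10
GT      → 0
LOAD 2  → 0 4
LT      → 1
PUSH -4 → 1 -4
EQ      → 0
PUSH 36 → 0 36
STORE 2 → 0
PUSH 10 → 0 10
LT      → 1
LOAD 2  → 1 36
NEG     → 1 -36
STORE 2 → 1
PUSH -9 → 1 -9
OVER    → 1 -9 1
ROT     → -9 1 1
NEG     → -9 1 -1
MOD     → -9 0
PUSH 66 → -9 0 66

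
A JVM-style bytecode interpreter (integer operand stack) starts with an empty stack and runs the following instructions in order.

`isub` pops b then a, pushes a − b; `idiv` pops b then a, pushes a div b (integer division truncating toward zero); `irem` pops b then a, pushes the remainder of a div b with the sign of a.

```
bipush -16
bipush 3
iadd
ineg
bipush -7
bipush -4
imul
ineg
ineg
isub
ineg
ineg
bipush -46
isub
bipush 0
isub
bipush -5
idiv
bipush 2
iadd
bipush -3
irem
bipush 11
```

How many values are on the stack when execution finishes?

2

bipush -16  -16
bipush 3    -16 3
iadd        -13
ineg        13
bipush -7   13 -7
bipush -4   13 -7 -4
imul        13 28
ineg        13 -28
ineg        13 28
isub        -15
ineg        15
ineg        -15
bipush -46  -15 -46
isub        31
bipush 0    31 0
isub        31
bipush -5   31 -5
idiv        -6
bipush 2    -6 2
iadd        -4
bipush -3   -4 -3
irem        -1
bipush 11   -1 11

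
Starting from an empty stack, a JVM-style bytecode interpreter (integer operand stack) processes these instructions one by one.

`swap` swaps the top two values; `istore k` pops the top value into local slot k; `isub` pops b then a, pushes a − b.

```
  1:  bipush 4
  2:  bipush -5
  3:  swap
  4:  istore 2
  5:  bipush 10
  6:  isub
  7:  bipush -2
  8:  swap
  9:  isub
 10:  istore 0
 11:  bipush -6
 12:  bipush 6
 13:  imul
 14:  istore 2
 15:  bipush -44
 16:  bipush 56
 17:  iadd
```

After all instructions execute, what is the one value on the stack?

12

bipush 4   -> [4]
bipush -5  -> [4, -5]
swap       -> [-5, 4]
istore 2   -> [-5]
bipush 10  -> [-5, 10]
isub       -> [-15]
bipush -2  -> [-15, -2]
swap       -> [-2, -15]
isub       -> [13]
istore 0   -> []
bipush -6  -> [-6]
bipush 6   -> [-6, 6]
imul       -> [-36]
istore 2   -> []
bipush -44 -> [-44]
bipush 56  -> [-44, 56]
iadd       -> [12]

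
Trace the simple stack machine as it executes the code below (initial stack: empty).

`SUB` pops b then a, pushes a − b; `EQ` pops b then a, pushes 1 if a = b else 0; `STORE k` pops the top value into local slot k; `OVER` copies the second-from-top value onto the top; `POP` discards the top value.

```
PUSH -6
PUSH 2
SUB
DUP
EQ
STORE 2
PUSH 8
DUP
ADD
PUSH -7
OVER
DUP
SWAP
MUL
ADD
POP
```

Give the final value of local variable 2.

1

PUSH -6 : -6
PUSH 2  : -6 2
SUB     : -8
DUP     : -8 -8
EQ      : 1
STORE 2 : (empty)
PUSH 8  : 8
DUP     : 8 8
ADD     : 16
PUSH -7 : 16 -7
OVER    : 16 -7 16
DUP     : 16 -7 16 16
SWAP    : 16 -7 16 16
MUL     : 16 -7 256
ADD     : 16 249
POP     : 16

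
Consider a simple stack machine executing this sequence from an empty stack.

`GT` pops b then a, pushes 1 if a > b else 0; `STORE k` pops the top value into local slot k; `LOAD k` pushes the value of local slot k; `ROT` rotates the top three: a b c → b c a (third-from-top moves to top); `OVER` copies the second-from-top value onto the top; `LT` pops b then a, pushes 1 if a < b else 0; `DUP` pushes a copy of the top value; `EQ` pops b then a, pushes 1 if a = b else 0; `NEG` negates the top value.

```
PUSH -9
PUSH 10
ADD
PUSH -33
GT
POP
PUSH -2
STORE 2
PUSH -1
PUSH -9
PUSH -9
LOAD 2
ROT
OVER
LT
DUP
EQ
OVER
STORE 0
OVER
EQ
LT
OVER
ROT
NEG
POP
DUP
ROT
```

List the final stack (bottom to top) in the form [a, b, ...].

[-1, -9, -9, 1]

PUSH -9  → -9
PUSH 10  → -9 10
ADD      → 1
PUSH -33 → 1 -33
GT       → 1
POP      → (empty)
PUSH -2  → -2
STORE 2  → (empty)
PUSH -1  → -1
PUSH -9  → -1 -9
PUSH -9  → -1 -9 -9
LOAD 2   → -1 -9 -9 -2
ROT      → -1 -9 -2 -9
OVER     → -1 -9 -2 -9 -2
LT       → -1 -9 -2 1
DUP      → -1 -9 -2 1 1
EQ       → -1 -9 -2 1
OVER     → -1 -9 -2 1 -2
STORE 0  → -1 -9 -2 1
OVER     → -1 -9 -2 1 -2
EQ       → -1 -9 -2 0
LT       → -1 -9 1
OVER     → -1 -9 1 -9
ROT      → -1 1 -9 -9
NEG      → -1 1 -9 9
POP      → -1 1 -9
DUP      → -1 1 -9 -9
ROT      → -1 -9 -9 1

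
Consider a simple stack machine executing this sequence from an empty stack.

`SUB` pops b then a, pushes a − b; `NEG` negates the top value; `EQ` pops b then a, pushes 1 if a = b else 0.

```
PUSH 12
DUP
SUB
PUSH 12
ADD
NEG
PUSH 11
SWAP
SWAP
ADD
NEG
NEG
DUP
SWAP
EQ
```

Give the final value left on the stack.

PUSH 12 → 12
DUP     → 12 12
SUB     → 0
PUSH 12 → 0 12
ADD     → 12
NEG     → -12
PUSH 11 → -12 11
SWAP    → 11 -12
SWAP    → -12 11
ADD     → -1
NEG     → 1
NEG     → -1
DUP     → -1 -1
SWAP    → -1 -1
EQ      → 1

1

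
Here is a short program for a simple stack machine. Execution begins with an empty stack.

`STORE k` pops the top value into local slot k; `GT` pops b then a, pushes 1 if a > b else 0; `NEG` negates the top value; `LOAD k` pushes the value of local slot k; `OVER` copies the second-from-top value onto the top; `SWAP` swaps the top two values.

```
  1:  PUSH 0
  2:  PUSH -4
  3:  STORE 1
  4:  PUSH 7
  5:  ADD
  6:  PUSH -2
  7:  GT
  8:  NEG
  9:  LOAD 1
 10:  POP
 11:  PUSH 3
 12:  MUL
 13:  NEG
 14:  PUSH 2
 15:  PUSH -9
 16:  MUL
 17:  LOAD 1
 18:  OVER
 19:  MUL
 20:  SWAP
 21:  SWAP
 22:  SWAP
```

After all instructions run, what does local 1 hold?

-4

PUSH 0  : [0]
PUSH -4 : [0, -4]
STORE 1 : [0]
PUSH 7  : [0, 7]
ADD     : [7]
PUSH -2 : [7, -2]
GT      : [1]
NEG     : [-1]
LOAD 1  : [-1, -4]
POP     : [-1]
PUSH 3  : [-1, 3]
MUL     : [-3]
NEG     : [3]
PUSH 2  : [3, 2]
PUSH -9 : [3, 2, -9]
MUL     : [3, -18]
LOAD 1  : [3, -18, -4]
OVER    : [3, -18, -4, -18]
MUL     : [3, -18, 72]
SWAP    : [3, 72, -18]
SWAP    : [3, -18, 72]
SWAP    : [3, 72, -18]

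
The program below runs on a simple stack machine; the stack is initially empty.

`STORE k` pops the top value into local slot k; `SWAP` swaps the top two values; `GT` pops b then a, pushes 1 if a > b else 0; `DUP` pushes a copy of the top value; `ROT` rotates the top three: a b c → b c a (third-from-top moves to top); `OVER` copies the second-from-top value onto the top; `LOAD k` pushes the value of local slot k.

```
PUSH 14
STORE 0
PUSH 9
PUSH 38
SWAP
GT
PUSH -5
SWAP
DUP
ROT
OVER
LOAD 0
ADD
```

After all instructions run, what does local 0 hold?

14

PUSH 14  [14]
STORE 0  []
PUSH 9   [9]
PUSH 38  [9, 38]
SWAP     [38, 9]
GT       [1]
PUSH -5  [1, -5]
SWAP     [-5, 1]
DUP      [-5, 1, 1]
ROT      [1, 1, -5]
OVER     [1, 1, -5, 1]
LOAD 0   [1, 1, -5, 1, 14]
ADD      [1, 1, -5, 15]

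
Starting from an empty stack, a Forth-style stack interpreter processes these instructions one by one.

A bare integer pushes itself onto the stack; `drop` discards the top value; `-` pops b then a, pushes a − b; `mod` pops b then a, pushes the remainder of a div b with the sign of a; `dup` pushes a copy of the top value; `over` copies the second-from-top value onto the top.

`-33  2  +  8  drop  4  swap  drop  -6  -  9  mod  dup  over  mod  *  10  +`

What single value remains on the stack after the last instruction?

-33  → -33
2    → -33 2
+    → -31
8    → -31 8
drop → -31
4    → -31 4
swap → 4 -31
drop → 4
-6   → 4 -6
-    → 10
9    → 10 9
mod  → 1
dup  → 1 1
over → 1 1 1
mod  → 1 0
*    → 0
10   → 0 10
+    → 10

10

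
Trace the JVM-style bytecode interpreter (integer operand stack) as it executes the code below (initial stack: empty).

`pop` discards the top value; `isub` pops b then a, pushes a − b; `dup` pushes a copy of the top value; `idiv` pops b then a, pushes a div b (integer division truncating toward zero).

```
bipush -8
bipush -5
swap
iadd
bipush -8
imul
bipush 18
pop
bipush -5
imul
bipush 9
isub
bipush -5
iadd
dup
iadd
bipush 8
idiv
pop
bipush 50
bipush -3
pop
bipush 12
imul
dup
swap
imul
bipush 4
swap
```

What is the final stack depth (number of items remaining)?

bipush -8 -> -8
bipush -5 -> -8 -5
swap      -> -5 -8
iadd      -> -13
bipush -8 -> -13 -8
imul      -> 104
bipush 18 -> 104 18
pop       -> 104
bipush -5 -> 104 -5
imul      -> -520
bipush 9  -> -520 9
isub      -> -529
bipush -5 -> -529 -5
iadd      -> -534
dup       -> -534 -534
iadd      -> -1068
bipush 8  -> -1068 8
idiv      -> -133
pop       -> (empty)
bipush 50 -> 50
bipush -3 -> 50 -3
pop       -> 50
bipush 12 -> 50 12
imul      -> 600
dup       -> 600 600
swap      -> 600 600
imul      -> 360000
bipush 4  -> 360000 4
swap      -> 4 360000

2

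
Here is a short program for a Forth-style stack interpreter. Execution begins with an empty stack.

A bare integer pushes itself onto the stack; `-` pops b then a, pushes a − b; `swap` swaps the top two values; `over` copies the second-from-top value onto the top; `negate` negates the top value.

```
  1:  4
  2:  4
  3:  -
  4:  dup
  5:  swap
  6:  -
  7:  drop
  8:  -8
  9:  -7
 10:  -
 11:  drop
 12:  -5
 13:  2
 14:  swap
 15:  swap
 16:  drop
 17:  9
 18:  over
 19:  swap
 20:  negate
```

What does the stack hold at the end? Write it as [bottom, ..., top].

4      → 4
4      → 4 4
-      → 0
dup    → 0 0
swap   → 0 0
-      → 0
drop   → (empty)
-8     → -8
-7     → -8 -7
-      → -1
drop   → (empty)
-5     → -5
2      → -5 2
swap   → 2 -5
swap   → -5 2
drop   → -5
9      → -5 9
over   → -5 9 -5
swap   → -5 -5 9
negate → -5 -5 -9

[-5, -5, -9]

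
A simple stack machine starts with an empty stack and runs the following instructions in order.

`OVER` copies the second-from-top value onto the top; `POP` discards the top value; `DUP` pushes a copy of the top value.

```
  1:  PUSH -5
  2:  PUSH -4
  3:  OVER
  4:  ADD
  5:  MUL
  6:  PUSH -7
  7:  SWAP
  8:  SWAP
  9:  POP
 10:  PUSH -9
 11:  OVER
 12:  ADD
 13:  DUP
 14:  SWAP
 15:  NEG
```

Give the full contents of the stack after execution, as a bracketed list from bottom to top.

[45, 36, -36]

PUSH -5 → -5
PUSH -4 → -5 -4
OVER    → -5 -4 -5
ADD     → -5 -9
MUL     → 45
PUSH -7 → 45 -7
SWAP    → -7 45
SWAP    → 45 -7
POP     → 45
PUSH -9 → 45 -9
OVER    → 45 -9 45
ADD     → 45 36
DUP     → 45 36 36
SWAP    → 45 36 36
NEG     → 45 36 -36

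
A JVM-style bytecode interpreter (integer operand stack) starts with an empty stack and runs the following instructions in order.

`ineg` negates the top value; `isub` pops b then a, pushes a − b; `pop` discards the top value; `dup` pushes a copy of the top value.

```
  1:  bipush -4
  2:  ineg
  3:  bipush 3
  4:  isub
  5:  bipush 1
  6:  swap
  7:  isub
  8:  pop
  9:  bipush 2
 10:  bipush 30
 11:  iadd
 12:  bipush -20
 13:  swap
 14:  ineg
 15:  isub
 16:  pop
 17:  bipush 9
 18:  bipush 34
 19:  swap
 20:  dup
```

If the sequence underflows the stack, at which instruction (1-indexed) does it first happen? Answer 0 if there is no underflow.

bipush -4   [-4]
ineg        [4]
bipush 3    [4, 3]
isub        [1]
bipush 1    [1, 1]
swap        [1, 1]
isub        [0]
pop         []
bipush 2    [2]
bipush 30   [2, 30]
iadd        [32]
bipush -20  [32, -20]
swap        [-20, 32]
ineg        [-20, -32]
isub        [12]
pop         []
bipush 9    [9]
bipush 34   [9, 34]
swap        [34, 9]
dup         [34, 9, 9]

0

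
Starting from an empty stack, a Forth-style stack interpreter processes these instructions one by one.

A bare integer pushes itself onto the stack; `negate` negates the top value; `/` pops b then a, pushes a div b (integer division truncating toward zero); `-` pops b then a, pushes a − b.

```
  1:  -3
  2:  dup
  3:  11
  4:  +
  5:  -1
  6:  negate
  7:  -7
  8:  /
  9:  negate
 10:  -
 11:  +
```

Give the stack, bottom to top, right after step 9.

[-3, 8, 0]

-3     : -3
dup    : -3 -3
11     : -3 -3 11
+      : -3 8
-1     : -3 8 -1
negate : -3 8 1
-7     : -3 8 1 -7
/      : -3 8 0
negate : -3 8 0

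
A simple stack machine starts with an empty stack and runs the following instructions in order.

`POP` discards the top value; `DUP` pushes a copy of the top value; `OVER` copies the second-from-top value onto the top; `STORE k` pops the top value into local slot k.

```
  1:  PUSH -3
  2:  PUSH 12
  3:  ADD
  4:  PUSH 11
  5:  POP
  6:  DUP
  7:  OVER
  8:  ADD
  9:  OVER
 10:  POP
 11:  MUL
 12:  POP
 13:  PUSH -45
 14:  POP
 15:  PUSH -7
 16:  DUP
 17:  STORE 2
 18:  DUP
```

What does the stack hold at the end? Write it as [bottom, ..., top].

PUSH -3   -3
PUSH 12   -3 12
ADD       9
PUSH 11   9 11
POP       9
DUP       9 9
OVER      9 9 9
ADD       9 18
OVER      9 18 9
POP       9 18
MUL       162
POP       (empty)
PUSH -45  -45
POP       (empty)
PUSH -7   -7
DUP       -7 -7
STORE 2   -7
DUP       -7 -7

[-7, -7]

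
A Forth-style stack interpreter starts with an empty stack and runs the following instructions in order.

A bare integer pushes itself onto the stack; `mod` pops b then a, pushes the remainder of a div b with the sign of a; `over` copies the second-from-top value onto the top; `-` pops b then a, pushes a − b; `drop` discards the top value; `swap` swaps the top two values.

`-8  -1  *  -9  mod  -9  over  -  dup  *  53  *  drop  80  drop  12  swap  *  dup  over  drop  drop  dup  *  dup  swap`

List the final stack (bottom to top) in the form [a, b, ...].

-8    [-8]
-1    [-8, -1]
*     [8]
-9    [8, -9]
mod   [8]
-9    [8, -9]
over  [8, -9, 8]
-     [8, -17]
dup   [8, -17, -17]
*     [8, 289]
53    [8, 289, 53]
*     [8, 15317]
drop  [8]
80    [8, 80]
drop  [8]
12    [8, 12]
swap  [12, 8]
*     [96]
dup   [96, 96]
over  [96, 96, 96]
drop  [96, 96]
drop  [96]
dup   [96, 96]
*     [9216]
dup   [9216, 9216]
swap  [9216, 9216]

[9216, 9216]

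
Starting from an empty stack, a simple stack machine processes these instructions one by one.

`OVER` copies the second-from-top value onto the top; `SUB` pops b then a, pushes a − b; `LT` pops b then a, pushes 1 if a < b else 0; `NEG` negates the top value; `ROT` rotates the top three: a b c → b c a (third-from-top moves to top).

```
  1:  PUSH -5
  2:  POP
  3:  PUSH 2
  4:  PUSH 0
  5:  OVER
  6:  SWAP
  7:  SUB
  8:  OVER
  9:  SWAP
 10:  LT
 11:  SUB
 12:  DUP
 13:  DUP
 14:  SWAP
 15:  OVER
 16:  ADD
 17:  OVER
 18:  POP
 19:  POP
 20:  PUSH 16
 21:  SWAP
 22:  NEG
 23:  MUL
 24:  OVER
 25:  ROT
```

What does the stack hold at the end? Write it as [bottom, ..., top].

PUSH -5  [-5]
POP      []
PUSH 2   [2]
PUSH 0   [2, 0]
OVER     [2, 0, 2]
SWAP     [2, 2, 0]
SUB      [2, 2]
OVER     [2, 2, 2]
SWAP     [2, 2, 2]
LT       [2, 0]
SUB      [2]
DUP      [2, 2]
DUP      [2, 2, 2]
SWAP     [2, 2, 2]
OVER     [2, 2, 2, 2]
ADD      [2, 2, 4]
OVER     [2, 2, 4, 2]
POP      [2, 2, 4]
POP      [2, 2]
PUSH 16  [2, 2, 16]
SWAP     [2, 16, 2]
NEG      [2, 16, -2]
MUL      [2, -32]
OVER     [2, -32, 2]
ROT      [-32, 2, 2]

[-32, 2, 2]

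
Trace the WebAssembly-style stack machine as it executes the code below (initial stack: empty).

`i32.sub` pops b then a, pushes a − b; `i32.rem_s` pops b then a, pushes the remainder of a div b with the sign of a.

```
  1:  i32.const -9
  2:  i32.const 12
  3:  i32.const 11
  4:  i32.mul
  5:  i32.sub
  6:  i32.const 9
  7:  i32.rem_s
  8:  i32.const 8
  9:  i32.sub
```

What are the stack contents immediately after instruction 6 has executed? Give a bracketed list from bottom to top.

[-141, 9]

i32.const -9 -> [-9]
i32.const 12 -> [-9, 12]
i32.const 11 -> [-9, 12, 11]
i32.mul      -> [-9, 132]
i32.sub      -> [-141]
i32.const 9  -> [-141, 9]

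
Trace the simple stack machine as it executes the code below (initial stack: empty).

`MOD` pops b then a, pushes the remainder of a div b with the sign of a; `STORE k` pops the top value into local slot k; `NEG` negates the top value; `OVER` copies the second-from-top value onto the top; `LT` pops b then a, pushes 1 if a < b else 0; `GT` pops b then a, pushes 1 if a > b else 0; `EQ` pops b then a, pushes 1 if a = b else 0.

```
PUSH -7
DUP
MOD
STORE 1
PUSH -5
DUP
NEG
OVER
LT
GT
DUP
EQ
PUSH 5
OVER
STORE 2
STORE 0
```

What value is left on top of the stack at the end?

1

PUSH -7  [-7]
DUP      [-7, -7]
MOD      [0]
STORE 1  []
PUSH -5  [-5]
DUP      [-5, -5]
NEG      [-5, 5]
OVER     [-5, 5, -5]
LT       [-5, 0]
GT       [0]
DUP      [0, 0]
EQ       [1]
PUSH 5   [1, 5]
OVER     [1, 5, 1]
STORE 2  [1, 5]
STORE 0  [1]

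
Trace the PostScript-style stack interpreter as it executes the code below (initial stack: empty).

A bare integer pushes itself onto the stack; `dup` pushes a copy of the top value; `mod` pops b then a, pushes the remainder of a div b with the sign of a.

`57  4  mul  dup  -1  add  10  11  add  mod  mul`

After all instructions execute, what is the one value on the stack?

3876

57  -> 57
4   -> 57 4
mul -> 228
dup -> 228 228
-1  -> 228 228 -1
add -> 228 227
10  -> 228 227 10
11  -> 228 227 10 11
add -> 228 227 21
mod -> 228 17
mul -> 3876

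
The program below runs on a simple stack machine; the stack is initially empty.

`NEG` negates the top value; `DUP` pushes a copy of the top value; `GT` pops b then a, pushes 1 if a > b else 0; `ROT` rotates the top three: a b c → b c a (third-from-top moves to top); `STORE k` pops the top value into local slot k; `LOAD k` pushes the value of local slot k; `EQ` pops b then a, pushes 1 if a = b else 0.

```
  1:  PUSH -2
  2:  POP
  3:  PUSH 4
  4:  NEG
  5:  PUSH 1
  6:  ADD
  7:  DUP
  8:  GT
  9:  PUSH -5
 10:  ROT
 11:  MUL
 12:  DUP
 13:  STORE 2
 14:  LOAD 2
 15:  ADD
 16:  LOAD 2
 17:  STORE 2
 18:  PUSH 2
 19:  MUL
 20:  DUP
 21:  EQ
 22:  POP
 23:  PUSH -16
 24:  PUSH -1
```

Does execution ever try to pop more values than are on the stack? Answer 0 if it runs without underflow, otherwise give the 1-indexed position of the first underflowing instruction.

10

PUSH -2 -> -2
POP     -> (empty)
PUSH 4  -> 4
NEG     -> -4
PUSH 1  -> -4 1
ADD     -> -3
DUP     -> -3 -3
GT      -> 0
PUSH -5 -> 0 -5
ROT  — needs 3 operands, stack has 2 → underflow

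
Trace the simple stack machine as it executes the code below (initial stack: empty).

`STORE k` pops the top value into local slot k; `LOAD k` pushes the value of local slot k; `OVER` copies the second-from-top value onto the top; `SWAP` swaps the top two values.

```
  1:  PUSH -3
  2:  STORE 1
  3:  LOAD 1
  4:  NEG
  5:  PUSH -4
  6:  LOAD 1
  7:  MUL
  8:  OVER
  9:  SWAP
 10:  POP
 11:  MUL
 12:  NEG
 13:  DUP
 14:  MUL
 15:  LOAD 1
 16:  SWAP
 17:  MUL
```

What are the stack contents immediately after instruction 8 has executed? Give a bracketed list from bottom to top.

[3, 12, 3]

PUSH -3  -3
STORE 1  (empty)
LOAD 1   -3
NEG      3
PUSH -4  3 -4
LOAD 1   3 -4 -3
MUL      3 12
OVER     3 12 3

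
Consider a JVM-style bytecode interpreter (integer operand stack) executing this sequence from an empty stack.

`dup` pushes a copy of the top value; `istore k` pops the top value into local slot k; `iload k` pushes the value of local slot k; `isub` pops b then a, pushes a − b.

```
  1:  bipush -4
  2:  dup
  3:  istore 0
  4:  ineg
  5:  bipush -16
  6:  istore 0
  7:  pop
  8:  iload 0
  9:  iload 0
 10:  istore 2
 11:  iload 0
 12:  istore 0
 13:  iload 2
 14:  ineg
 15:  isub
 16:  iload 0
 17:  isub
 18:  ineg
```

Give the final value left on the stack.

16

bipush -4  : [-4]
dup        : [-4, -4]
istore 0   : [-4]
ineg       : [4]
bipush -16 : [4, -16]
istore 0   : [4]
pop        : []
iload 0    : [-16]
iload 0    : [-16, -16]
istore 2   : [-16]
iload 0    : [-16, -16]
istore 0   : [-16]
iload 2    : [-16, -16]
ineg       : [-16, 16]
isub       : [-32]
iload 0    : [-32, -16]
isub       : [-16]
ineg       : [16]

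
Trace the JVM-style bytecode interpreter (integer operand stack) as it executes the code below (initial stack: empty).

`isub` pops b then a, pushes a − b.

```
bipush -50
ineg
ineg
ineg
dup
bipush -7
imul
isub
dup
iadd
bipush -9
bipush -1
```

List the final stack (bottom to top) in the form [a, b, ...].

[800, -9, -1]

bipush -50 → [-50]
ineg       → [50]
ineg       → [-50]
ineg       → [50]
dup        → [50, 50]
bipush -7  → [50, 50, -7]
imul       → [50, -350]
isub       → [400]
dup        → [400, 400]
iadd       → [800]
bipush -9  → [800, -9]
bipush -1  → [800, -9, -1]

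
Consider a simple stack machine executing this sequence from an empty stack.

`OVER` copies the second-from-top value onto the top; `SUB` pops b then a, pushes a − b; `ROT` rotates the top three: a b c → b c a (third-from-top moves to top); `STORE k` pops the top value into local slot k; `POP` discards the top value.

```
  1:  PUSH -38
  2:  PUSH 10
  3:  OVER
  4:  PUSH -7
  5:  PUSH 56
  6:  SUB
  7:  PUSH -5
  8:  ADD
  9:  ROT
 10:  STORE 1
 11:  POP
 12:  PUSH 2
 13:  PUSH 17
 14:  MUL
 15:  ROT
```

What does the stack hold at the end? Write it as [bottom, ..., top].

PUSH -38 : -38
PUSH 10  : -38 10
OVER     : -38 10 -38
PUSH -7  : -38 10 -38 -7
PUSH 56  : -38 10 -38 -7 56
SUB      : -38 10 -38 -63
PUSH -5  : -38 10 -38 -63 -5
ADD      : -38 10 -38 -68
ROT      : -38 -38 -68 10
STORE 1  : -38 -38 -68
POP      : -38 -38
PUSH 2   : -38 -38 2
PUSH 17  : -38 -38 2 17
MUL      : -38 -38 34
ROT      : -38 34 -38

[-38, 34, -38]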